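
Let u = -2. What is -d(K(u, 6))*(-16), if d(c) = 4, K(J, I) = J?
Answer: 64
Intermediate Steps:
-d(K(u, 6))*(-16) = -1*4*(-16) = -4*(-16) = 64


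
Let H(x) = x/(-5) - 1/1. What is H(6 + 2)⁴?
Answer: 28561/625 ≈ 45.698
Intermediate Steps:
H(x) = -1 - x/5 (H(x) = x*(-⅕) - 1*1 = -x/5 - 1 = -1 - x/5)
H(6 + 2)⁴ = (-1 - (6 + 2)/5)⁴ = (-1 - ⅕*8)⁴ = (-1 - 8/5)⁴ = (-13/5)⁴ = 28561/625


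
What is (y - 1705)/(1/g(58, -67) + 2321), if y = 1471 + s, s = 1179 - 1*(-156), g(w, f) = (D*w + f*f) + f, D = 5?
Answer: 5187912/10936553 ≈ 0.47436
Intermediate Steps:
g(w, f) = f + f**2 + 5*w (g(w, f) = (5*w + f*f) + f = (5*w + f**2) + f = (f**2 + 5*w) + f = f + f**2 + 5*w)
s = 1335 (s = 1179 + 156 = 1335)
y = 2806 (y = 1471 + 1335 = 2806)
(y - 1705)/(1/g(58, -67) + 2321) = (2806 - 1705)/(1/(-67 + (-67)**2 + 5*58) + 2321) = 1101/(1/(-67 + 4489 + 290) + 2321) = 1101/(1/4712 + 2321) = 1101/(10936553/4712) = 1101*(4712/10936553) = 5187912/10936553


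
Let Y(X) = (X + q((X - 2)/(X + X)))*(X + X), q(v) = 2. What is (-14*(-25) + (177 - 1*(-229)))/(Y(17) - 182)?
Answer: 189/116 ≈ 1.6293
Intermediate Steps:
Y(X) = 2*X*(2 + X) (Y(X) = (X + 2)*(X + X) = (2 + X)*(2*X) = 2*X*(2 + X))
(-14*(-25) + (177 - 1*(-229)))/(Y(17) - 182) = (-14*(-25) + (177 - 1*(-229)))/(2*17*(2 + 17) - 182) = (350 + (177 + 229))/(2*17*19 - 182) = (350 + 406)/(646 - 182) = 756/464 = 756*(1/464) = 189/116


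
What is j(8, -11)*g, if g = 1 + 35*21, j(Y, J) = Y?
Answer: 5888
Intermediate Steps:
g = 736 (g = 1 + 735 = 736)
j(8, -11)*g = 8*736 = 5888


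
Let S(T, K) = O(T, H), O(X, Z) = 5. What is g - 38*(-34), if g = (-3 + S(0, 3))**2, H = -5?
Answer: 1296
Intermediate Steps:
S(T, K) = 5
g = 4 (g = (-3 + 5)**2 = 2**2 = 4)
g - 38*(-34) = 4 - 38*(-34) = 4 + 1292 = 1296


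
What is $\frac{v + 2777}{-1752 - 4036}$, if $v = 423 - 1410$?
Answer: $- \frac{895}{2894} \approx -0.30926$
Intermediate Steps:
$v = -987$
$\frac{v + 2777}{-1752 - 4036} = \frac{-987 + 2777}{-1752 - 4036} = \frac{1790}{-5788} = 1790 \left(- \frac{1}{5788}\right) = - \frac{895}{2894}$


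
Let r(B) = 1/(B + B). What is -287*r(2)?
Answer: -287/4 ≈ -71.750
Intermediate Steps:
r(B) = 1/(2*B)
-287*r(2) = -287/(2*2) = -287*¼ = -287/4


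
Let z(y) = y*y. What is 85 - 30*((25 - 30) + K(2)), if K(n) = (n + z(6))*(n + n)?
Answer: -4325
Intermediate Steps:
z(y) = y**2
K(n) = 2*n*(36 + n) (K(n) = (n + 6**2)*(n + n) = (n + 36)*(2*n) = (36 + n)*(2*n) = 2*n*(36 + n))
85 - 30*((25 - 30) + K(2)) = 85 - 30*((25 - 30) + 2*2*(36 + 2)) = 85 - 30*(-5 + 2*2*38) = 85 - 30*(-5 + 152) = 85 - 30*147 = 85 - 4410 = -4325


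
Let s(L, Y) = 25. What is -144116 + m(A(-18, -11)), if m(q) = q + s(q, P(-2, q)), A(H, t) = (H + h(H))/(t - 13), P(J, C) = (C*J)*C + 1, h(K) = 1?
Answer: -3458167/24 ≈ -1.4409e+5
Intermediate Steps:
P(J, C) = 1 + J*C² (P(J, C) = J*C² + 1 = 1 + J*C²)
A(H, t) = (1 + H)/(-13 + t) (A(H, t) = (H + 1)/(t - 13) = (1 + H)/(-13 + t))
m(q) = 25 + q (m(q) = q + 25 = 25 + q)
-144116 + m(A(-18, -11)) = -144116 + (25 + (1 - 18)/(-13 - 11)) = -144116 + (25 - 17/(-24)) = -144116 + (25 - 1/24*(-17)) = -144116 + (25 + 17/24) = -144116 + 617/24 = -3458167/24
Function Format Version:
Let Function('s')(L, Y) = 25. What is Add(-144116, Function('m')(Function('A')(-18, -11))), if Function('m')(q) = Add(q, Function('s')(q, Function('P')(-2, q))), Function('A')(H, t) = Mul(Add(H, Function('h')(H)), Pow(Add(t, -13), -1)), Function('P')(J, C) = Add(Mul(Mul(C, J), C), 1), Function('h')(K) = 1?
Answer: Rational(-3458167, 24) ≈ -1.4409e+5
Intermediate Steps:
Function('P')(J, C) = Add(1, Mul(J, Pow(C, 2))) (Function('P')(J, C) = Add(Mul(J, Pow(C, 2)), 1) = Add(1, Mul(J, Pow(C, 2))))
Function('A')(H, t) = Mul(Pow(Add(-13, t), -1), Add(1, H)) (Function('A')(H, t) = Mul(Add(H, 1), Pow(Add(t, -13), -1)) = Mul(Add(1, H), Pow(Add(-13, t), -1)) = Mul(Pow(Add(-13, t), -1), Add(1, H)))
Function('m')(q) = Add(25, q) (Function('m')(q) = Add(q, 25) = Add(25, q))
Add(-144116, Function('m')(Function('A')(-18, -11))) = Add(-144116, Add(25, Mul(Pow(Add(-13, -11), -1), Add(1, -18)))) = Add(-144116, Add(25, Mul(Pow(-24, -1), -17))) = Add(-144116, Add(25, Mul(Rational(-1, 24), -17))) = Add(-144116, Add(25, Rational(17, 24))) = Add(-144116, Rational(617, 24)) = Rational(-3458167, 24)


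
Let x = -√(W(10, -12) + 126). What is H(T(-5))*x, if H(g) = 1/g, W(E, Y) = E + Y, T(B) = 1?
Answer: -2*√31 ≈ -11.136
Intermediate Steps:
H(g) = 1/g
x = -2*√31 (x = -√((10 - 12) + 126) = -√(-2 + 126) = -√124 = -2*√31 ≈ -11.136)
H(T(-5))*x = (-2*√31)/1 = 1*(-2*√31) = -2*√31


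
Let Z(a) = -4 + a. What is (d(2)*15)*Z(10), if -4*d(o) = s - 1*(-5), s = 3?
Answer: -180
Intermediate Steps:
d(o) = -2 (d(o) = -(3 - 1*(-5))/4 = -(3 + 5)/4 = -1/4*8 = -2)
(d(2)*15)*Z(10) = (-2*15)*(-4 + 10) = -30*6 = -180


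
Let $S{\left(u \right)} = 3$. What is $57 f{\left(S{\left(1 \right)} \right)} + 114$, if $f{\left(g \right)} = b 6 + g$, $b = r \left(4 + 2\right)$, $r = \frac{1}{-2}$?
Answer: $-741$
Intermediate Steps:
$r = - \frac{1}{2} \approx -0.5$
$b = -3$ ($b = - \frac{4 + 2}{2} = \left(- \frac{1}{2}\right) 6 = -3$)
$f{\left(g \right)} = -18 + g$ ($f{\left(g \right)} = \left(-3\right) 6 + g = -18 + g$)
$57 f{\left(S{\left(1 \right)} \right)} + 114 = 57 \left(-18 + 3\right) + 114 = 57 \left(-15\right) + 114 = -855 + 114 = -741$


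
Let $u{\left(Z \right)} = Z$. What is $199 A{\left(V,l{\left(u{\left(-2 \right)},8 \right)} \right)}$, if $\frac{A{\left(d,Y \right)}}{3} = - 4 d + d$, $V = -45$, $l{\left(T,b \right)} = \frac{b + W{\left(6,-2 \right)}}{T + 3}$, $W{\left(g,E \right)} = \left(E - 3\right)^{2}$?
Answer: $80595$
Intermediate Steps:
$W{\left(g,E \right)} = \left(-3 + E\right)^{2}$
$l{\left(T,b \right)} = \frac{25 + b}{3 + T}$ ($l{\left(T,b \right)} = \frac{b + \left(-3 - 2\right)^{2}}{T + 3} = \frac{b + \left(-5\right)^{2}}{3 + T} = \frac{b + 25}{3 + T} = \frac{25 + b}{3 + T}$)
$A{\left(d,Y \right)} = - 9 d$ ($A{\left(d,Y \right)} = 3 \left(- 4 d + d\right) = 3 \left(- 3 d\right) = - 9 d$)
$199 A{\left(V,l{\left(u{\left(-2 \right)},8 \right)} \right)} = 199 \left(\left(-9\right) \left(-45\right)\right) = 199 \cdot 405 = 80595$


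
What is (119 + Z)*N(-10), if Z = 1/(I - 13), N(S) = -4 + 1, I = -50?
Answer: -7496/21 ≈ -356.95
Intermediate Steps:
N(S) = -3
Z = -1/63 (Z = 1/(-50 - 13) = 1/(-63) = -1/63 ≈ -0.015873)
(119 + Z)*N(-10) = (119 - 1/63)*(-3) = (7496/63)*(-3) = -7496/21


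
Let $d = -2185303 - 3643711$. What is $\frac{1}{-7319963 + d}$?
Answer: $- \frac{1}{13148977} \approx -7.6051 \cdot 10^{-8}$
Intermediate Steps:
$d = -5829014$ ($d = -2185303 - 3643711 = -5829014$)
$\frac{1}{-7319963 + d} = \frac{1}{-7319963 - 5829014} = \frac{1}{-13148977} = - \frac{1}{13148977}$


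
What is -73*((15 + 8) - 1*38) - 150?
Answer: 945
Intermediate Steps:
-73*((15 + 8) - 1*38) - 150 = -73*(23 - 38) - 150 = -73*(-15) - 150 = 1095 - 150 = 945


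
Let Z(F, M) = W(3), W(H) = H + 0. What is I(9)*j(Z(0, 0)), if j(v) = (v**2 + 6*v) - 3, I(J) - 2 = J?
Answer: 264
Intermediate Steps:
I(J) = 2 + J
W(H) = H
Z(F, M) = 3
j(v) = -3 + v**2 + 6*v
I(9)*j(Z(0, 0)) = (2 + 9)*(-3 + 3**2 + 6*3) = 11*(-3 + 9 + 18) = 11*24 = 264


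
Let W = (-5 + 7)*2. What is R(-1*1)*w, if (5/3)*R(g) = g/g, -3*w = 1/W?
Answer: -1/20 ≈ -0.050000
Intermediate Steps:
W = 4 (W = 2*2 = 4)
w = -1/12 (w = -⅓/4 = -⅓*¼ = -1/12 ≈ -0.083333)
R(g) = ⅗ (R(g) = 3*(g/g)/5 = (⅗)*1 = ⅗)
R(-1*1)*w = (⅗)*(-1/12) = -1/20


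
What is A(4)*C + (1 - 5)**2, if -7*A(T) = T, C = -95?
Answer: 492/7 ≈ 70.286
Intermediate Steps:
A(T) = -T/7
A(4)*C + (1 - 5)**2 = -1/7*4*(-95) + (1 - 5)**2 = -4/7*(-95) + (-4)**2 = 380/7 + 16 = 492/7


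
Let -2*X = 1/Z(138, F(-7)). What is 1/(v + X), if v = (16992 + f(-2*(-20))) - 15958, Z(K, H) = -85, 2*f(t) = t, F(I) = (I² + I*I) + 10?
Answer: 170/179181 ≈ 0.00094876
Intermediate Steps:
F(I) = 10 + 2*I² (F(I) = (I² + I²) + 10 = 2*I² + 10 = 10 + 2*I²)
f(t) = t/2
v = 1054 (v = (16992 + (-2*(-20))/2) - 15958 = (16992 + (½)*40) - 15958 = (16992 + 20) - 15958 = 17012 - 15958 = 1054)
X = 1/170 (X = -½/(-85) = -½*(-1/85) = 1/170 ≈ 0.0058824)
1/(v + X) = 1/(1054 + 1/170) = 1/(179181/170) = 170/179181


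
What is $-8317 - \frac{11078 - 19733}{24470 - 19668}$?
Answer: $- \frac{39929579}{4802} \approx -8315.2$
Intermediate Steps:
$-8317 - \frac{11078 - 19733}{24470 - 19668} = -8317 - - \frac{8655}{4802} = -8317 + \frac{8655}{4802} = - \frac{39929579}{4802}$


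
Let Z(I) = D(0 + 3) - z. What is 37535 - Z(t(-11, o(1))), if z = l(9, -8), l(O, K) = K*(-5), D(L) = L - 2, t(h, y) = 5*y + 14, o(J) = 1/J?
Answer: 37574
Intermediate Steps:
o(J) = 1/J
t(h, y) = 14 + 5*y
D(L) = -2 + L
l(O, K) = -5*K
z = 40 (z = -5*(-8) = 40)
Z(I) = -39 (Z(I) = (-2 + (0 + 3)) - 1*40 = (-2 + 3) - 40 = 1 - 40 = -39)
37535 - Z(t(-11, o(1))) = 37535 - 1*(-39) = 37535 + 39 = 37574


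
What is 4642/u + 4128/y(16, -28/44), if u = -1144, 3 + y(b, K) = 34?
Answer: 208115/1612 ≈ 129.10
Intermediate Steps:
y(b, K) = 31 (y(b, K) = -3 + 34 = 31)
4642/u + 4128/y(16, -28/44) = 4642/(-1144) + 4128/31 = 4642*(-1/1144) + 4128*(1/31) = -211/52 + 4128/31 = 208115/1612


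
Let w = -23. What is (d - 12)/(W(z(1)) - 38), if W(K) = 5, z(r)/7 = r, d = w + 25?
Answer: 10/33 ≈ 0.30303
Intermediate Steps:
d = 2 (d = -23 + 25 = 2)
z(r) = 7*r
(d - 12)/(W(z(1)) - 38) = (2 - 12)/(5 - 38) = -10/(-33) = -10*(-1/33) = 10/33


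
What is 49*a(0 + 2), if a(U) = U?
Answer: 98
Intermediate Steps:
49*a(0 + 2) = 49*(0 + 2) = 49*2 = 98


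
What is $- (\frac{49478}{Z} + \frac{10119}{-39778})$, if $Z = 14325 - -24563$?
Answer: $- \frac{393657053}{386721716} \approx -1.0179$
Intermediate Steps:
$Z = 38888$ ($Z = 14325 + 24563 = 38888$)
$- (\frac{49478}{Z} + \frac{10119}{-39778}) = - (\frac{49478}{38888} + \frac{10119}{-39778}) = - (49478 \cdot \frac{1}{38888} + 10119 \left(- \frac{1}{39778}\right)) = - (\frac{24739}{19444} - \frac{10119}{39778}) = \left(-1\right) \frac{393657053}{386721716} = - \frac{393657053}{386721716}$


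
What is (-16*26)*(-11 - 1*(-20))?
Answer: -3744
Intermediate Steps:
(-16*26)*(-11 - 1*(-20)) = -416*(-11 + 20) = -416*9 = -3744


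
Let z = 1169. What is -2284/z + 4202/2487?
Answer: -768170/2907303 ≈ -0.26422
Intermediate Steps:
-2284/z + 4202/2487 = -2284/1169 + 4202/2487 = -768170/2907303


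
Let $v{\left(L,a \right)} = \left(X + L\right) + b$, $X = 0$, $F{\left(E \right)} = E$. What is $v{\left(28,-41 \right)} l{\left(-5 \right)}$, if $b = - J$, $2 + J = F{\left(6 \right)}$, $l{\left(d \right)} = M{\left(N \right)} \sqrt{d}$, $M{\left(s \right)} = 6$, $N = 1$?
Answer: $144 i \sqrt{5} \approx 321.99 i$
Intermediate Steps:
$l{\left(d \right)} = 6 \sqrt{d}$
$J = 4$ ($J = -2 + 6 = 4$)
$b = -4$ ($b = \left(-1\right) 4 = -4$)
$v{\left(L,a \right)} = -4 + L$ ($v{\left(L,a \right)} = \left(0 + L\right) - 4 = L - 4 = -4 + L$)
$v{\left(28,-41 \right)} l{\left(-5 \right)} = \left(-4 + 28\right) 6 \sqrt{-5} = 24 \cdot 6 i \sqrt{5} = 144 i \sqrt{5}$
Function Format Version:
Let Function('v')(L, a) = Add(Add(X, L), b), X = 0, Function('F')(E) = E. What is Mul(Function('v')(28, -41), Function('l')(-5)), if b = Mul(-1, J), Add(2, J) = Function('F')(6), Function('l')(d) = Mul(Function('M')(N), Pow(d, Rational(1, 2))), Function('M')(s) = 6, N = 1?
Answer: Mul(144, I, Pow(5, Rational(1, 2))) ≈ Mul(321.99, I)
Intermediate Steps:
Function('l')(d) = Mul(6, Pow(d, Rational(1, 2)))
J = 4 (J = Add(-2, 6) = 4)
b = -4 (b = Mul(-1, 4) = -4)
Function('v')(L, a) = Add(-4, L) (Function('v')(L, a) = Add(Add(0, L), -4) = Add(L, -4) = Add(-4, L))
Mul(Function('v')(28, -41), Function('l')(-5)) = Mul(Add(-4, 28), Mul(6, Pow(-5, Rational(1, 2)))) = Mul(24, Mul(6, Mul(I, Pow(5, Rational(1, 2))))) = Mul(24, Mul(6, I, Pow(5, Rational(1, 2)))) = Mul(144, I, Pow(5, Rational(1, 2)))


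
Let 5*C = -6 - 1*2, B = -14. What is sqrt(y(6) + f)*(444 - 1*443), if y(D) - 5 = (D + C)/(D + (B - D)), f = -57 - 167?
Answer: 2*I*sqrt(67165)/35 ≈ 14.809*I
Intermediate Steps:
C = -8/5 (C = (-6 - 1*2)/5 = (-6 - 2)/5 = (1/5)*(-8) = -8/5 ≈ -1.6000)
f = -224
y(D) = 179/35 - D/14 (y(D) = 5 + (D - 8/5)/(D + (-14 - D)) = 5 + (-8/5 + D)/(-14) = 5 + (-8/5 + D)*(-1/14) = 5 + (4/35 - D/14) = 179/35 - D/14)
sqrt(y(6) + f)*(444 - 1*443) = sqrt((179/35 - 1/14*6) - 224)*(444 - 1*443) = sqrt((179/35 - 3/7) - 224)*(444 - 443) = sqrt(164/35 - 224)*1 = sqrt(-7676/35)*1 = (2*I*sqrt(67165)/35)*1 = 2*I*sqrt(67165)/35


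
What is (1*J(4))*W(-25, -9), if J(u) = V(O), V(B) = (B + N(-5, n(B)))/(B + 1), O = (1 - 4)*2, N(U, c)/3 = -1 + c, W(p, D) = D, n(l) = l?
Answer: -243/5 ≈ -48.600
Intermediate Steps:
N(U, c) = -3 + 3*c (N(U, c) = 3*(-1 + c) = -3 + 3*c)
O = -6 (O = -3*2 = -6)
V(B) = (-3 + 4*B)/(1 + B) (V(B) = (B + (-3 + 3*B))/(B + 1) = (-3 + 4*B)/(1 + B))
J(u) = 27/5 (J(u) = (-3 + 4*(-6))/(1 - 6) = (-3 - 24)/(-5) = -⅕*(-27) = 27/5)
(1*J(4))*W(-25, -9) = (1*(27/5))*(-9) = (27/5)*(-9) = -243/5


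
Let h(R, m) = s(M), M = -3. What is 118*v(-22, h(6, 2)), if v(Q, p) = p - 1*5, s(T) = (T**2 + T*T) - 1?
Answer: 1416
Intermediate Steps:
s(T) = -1 + 2*T**2 (s(T) = (T**2 + T**2) - 1 = 2*T**2 - 1 = -1 + 2*T**2)
h(R, m) = 17 (h(R, m) = -1 + 2*(-3)**2 = -1 + 2*9 = -1 + 18 = 17)
v(Q, p) = -5 + p (v(Q, p) = p - 5 = -5 + p)
118*v(-22, h(6, 2)) = 118*(-5 + 17) = 118*12 = 1416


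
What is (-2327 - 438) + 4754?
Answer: 1989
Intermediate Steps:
(-2327 - 438) + 4754 = -2765 + 4754 = 1989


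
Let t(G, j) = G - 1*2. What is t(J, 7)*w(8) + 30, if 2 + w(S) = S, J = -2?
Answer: 6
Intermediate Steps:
t(G, j) = -2 + G (t(G, j) = G - 2 = -2 + G)
w(S) = -2 + S
t(J, 7)*w(8) + 30 = (-2 - 2)*(-2 + 8) + 30 = -4*6 + 30 = -24 + 30 = 6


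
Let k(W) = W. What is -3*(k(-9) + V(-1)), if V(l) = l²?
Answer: 24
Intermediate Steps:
-3*(k(-9) + V(-1)) = -3*(-9 + (-1)²) = -3*(-9 + 1) = -3*(-8) = 24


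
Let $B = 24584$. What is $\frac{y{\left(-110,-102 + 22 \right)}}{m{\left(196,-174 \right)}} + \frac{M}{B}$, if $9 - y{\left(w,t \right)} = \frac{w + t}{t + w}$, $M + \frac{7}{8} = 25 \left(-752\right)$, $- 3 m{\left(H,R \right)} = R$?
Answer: $- \frac{3575115}{5703488} \approx -0.62683$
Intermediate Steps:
$m{\left(H,R \right)} = - \frac{R}{3}$
$M = - \frac{150407}{8}$ ($M = - \frac{7}{8} + 25 \left(-752\right) = - \frac{7}{8} - 18800 = - \frac{150407}{8} \approx -18801.0$)
$y{\left(w,t \right)} = 8$ ($y{\left(w,t \right)} = 9 - \frac{w + t}{t + w} = 9 - \frac{t + w}{t + w} = 9 - 1 = 8$)
$\frac{y{\left(-110,-102 + 22 \right)}}{m{\left(196,-174 \right)}} + \frac{M}{B} = \frac{8}{\left(- \frac{1}{3}\right) \left(-174\right)} - \frac{150407}{8 \cdot 24584} = \frac{8}{58} - \frac{150407}{196672} = 8 \cdot \frac{1}{58} - \frac{150407}{196672} = \frac{4}{29} - \frac{150407}{196672} = - \frac{3575115}{5703488}$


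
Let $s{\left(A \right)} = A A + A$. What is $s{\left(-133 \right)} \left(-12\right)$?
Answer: $-210672$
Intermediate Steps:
$s{\left(A \right)} = A + A^{2}$ ($s{\left(A \right)} = A^{2} + A = A + A^{2}$)
$s{\left(-133 \right)} \left(-12\right) = - 133 \left(1 - 133\right) \left(-12\right) = \left(-133\right) \left(-132\right) \left(-12\right) = 17556 \left(-12\right) = -210672$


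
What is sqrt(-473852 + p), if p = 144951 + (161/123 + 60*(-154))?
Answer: I*sqrt(5115715386)/123 ≈ 581.5*I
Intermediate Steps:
p = 16692614/123 (p = 144951 + (161*(1/123) - 9240) = 144951 + (161/123 - 9240) = 144951 - 1136359/123 = 16692614/123 ≈ 1.3571e+5)
sqrt(-473852 + p) = sqrt(-473852 + 16692614/123) = sqrt(-41591182/123) = I*sqrt(5115715386)/123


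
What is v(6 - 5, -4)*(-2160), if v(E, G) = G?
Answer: 8640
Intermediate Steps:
v(6 - 5, -4)*(-2160) = -4*(-2160) = 8640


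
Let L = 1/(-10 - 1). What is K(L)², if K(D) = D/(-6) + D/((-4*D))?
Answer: 961/17424 ≈ 0.055154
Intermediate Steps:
L = -1/11 (L = 1/(-11) = -1/11 ≈ -0.090909)
K(D) = -¼ - D/6 (K(D) = D*(-⅙) + D*(-1/(4*D)) = -D/6 - ¼ = -¼ - D/6)
K(L)² = (-¼ - ⅙*(-1/11))² = (-¼ + 1/66)² = (-31/132)² = 961/17424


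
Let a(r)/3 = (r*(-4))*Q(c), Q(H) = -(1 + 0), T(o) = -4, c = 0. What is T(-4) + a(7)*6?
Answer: 500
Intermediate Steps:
Q(H) = -1 (Q(H) = -1*1 = -1)
a(r) = 12*r (a(r) = 3*((r*(-4))*(-1)) = 3*(-4*r*(-1)) = 3*(4*r) = 12*r)
T(-4) + a(7)*6 = -4 + (12*7)*6 = -4 + 84*6 = -4 + 504 = 500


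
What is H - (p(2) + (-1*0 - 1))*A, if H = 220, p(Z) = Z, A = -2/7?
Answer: 1542/7 ≈ 220.29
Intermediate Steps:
A = -2/7 (A = -2*⅐ = -2/7 ≈ -0.28571)
H - (p(2) + (-1*0 - 1))*A = 220 - (2 + (-1*0 - 1))*(-2)/7 = 220 - (2 + (0 - 1))*(-2)/7 = 220 - (2 - 1)*(-2)/7 = 220 - (-2)/7 = 220 - 1*(-2/7) = 220 + 2/7 = 1542/7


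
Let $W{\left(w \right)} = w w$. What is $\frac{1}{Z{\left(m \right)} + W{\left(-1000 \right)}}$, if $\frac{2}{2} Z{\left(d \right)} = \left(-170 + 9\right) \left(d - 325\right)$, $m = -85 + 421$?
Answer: $\frac{1}{998229} \approx 1.0018 \cdot 10^{-6}$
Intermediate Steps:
$W{\left(w \right)} = w^{2}$
$m = 336$
$Z{\left(d \right)} = 52325 - 161 d$ ($Z{\left(d \right)} = \left(-170 + 9\right) \left(d - 325\right) = - 161 \left(-325 + d\right) = 52325 - 161 d$)
$\frac{1}{Z{\left(m \right)} + W{\left(-1000 \right)}} = \frac{1}{\left(52325 - 54096\right) + \left(-1000\right)^{2}} = \frac{1}{\left(52325 - 54096\right) + 1000000} = \frac{1}{-1771 + 1000000} = \frac{1}{998229}$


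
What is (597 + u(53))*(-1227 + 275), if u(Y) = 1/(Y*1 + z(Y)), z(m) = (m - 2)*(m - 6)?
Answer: -99460268/175 ≈ -5.6834e+5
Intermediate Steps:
z(m) = (-6 + m)*(-2 + m) (z(m) = (-2 + m)*(-6 + m) = (-6 + m)*(-2 + m))
u(Y) = 1/(12 + Y**2 - 7*Y) (u(Y) = 1/(Y*1 + (12 + Y**2 - 8*Y)) = 1/(Y + (12 + Y**2 - 8*Y)) = 1/(12 + Y**2 - 7*Y))
(597 + u(53))*(-1227 + 275) = (597 + 1/(12 + 53**2 - 7*53))*(-1227 + 275) = (597 + 1/(12 + 2809 - 371))*(-952) = (597 + 1/2450)*(-952) = (1462651/2450)*(-952) = -99460268/175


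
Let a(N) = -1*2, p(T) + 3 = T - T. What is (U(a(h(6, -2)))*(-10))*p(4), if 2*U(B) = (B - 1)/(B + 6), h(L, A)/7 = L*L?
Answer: -45/4 ≈ -11.250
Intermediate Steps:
h(L, A) = 7*L² (h(L, A) = 7*(L*L) = 7*L²)
p(T) = -3 (p(T) = -3 + (T - T) = -3 + 0 = -3)
a(N) = -2
U(B) = (-1 + B)/(2*(6 + B)) (U(B) = ((B - 1)/(B + 6))/2 = ((-1 + B)/(6 + B))/2 = (-1 + B)/(2*(6 + B)))
(U(a(h(6, -2)))*(-10))*p(4) = (((-1 - 2)/(2*(6 - 2)))*(-10))*(-3) = (((½)*(-3)/4)*(-10))*(-3) = (((½)*(¼)*(-3))*(-10))*(-3) = -3/8*(-10)*(-3) = (15/4)*(-3) = -45/4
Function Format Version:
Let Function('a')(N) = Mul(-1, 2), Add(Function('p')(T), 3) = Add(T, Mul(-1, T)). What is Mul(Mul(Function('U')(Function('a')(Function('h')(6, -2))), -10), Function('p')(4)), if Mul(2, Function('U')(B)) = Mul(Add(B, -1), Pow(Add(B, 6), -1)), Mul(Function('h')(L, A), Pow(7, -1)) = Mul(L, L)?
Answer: Rational(-45, 4) ≈ -11.250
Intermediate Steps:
Function('h')(L, A) = Mul(7, Pow(L, 2)) (Function('h')(L, A) = Mul(7, Mul(L, L)) = Mul(7, Pow(L, 2)))
Function('p')(T) = -3 (Function('p')(T) = Add(-3, Add(T, Mul(-1, T))) = Add(-3, 0) = -3)
Function('a')(N) = -2
Function('U')(B) = Mul(Rational(1, 2), Pow(Add(6, B), -1), Add(-1, B)) (Function('U')(B) = Mul(Rational(1, 2), Mul(Add(B, -1), Pow(Add(B, 6), -1))) = Mul(Rational(1, 2), Mul(Add(-1, B), Pow(Add(6, B), -1))) = Mul(Rational(1, 2), Mul(Pow(Add(6, B), -1), Add(-1, B))) = Mul(Rational(1, 2), Pow(Add(6, B), -1), Add(-1, B)))
Mul(Mul(Function('U')(Function('a')(Function('h')(6, -2))), -10), Function('p')(4)) = Mul(Mul(Mul(Rational(1, 2), Pow(Add(6, -2), -1), Add(-1, -2)), -10), -3) = Mul(Mul(Mul(Rational(1, 2), Pow(4, -1), -3), -10), -3) = Mul(Mul(Mul(Rational(1, 2), Rational(1, 4), -3), -10), -3) = Mul(Mul(Rational(-3, 8), -10), -3) = Mul(Rational(15, 4), -3) = Rational(-45, 4)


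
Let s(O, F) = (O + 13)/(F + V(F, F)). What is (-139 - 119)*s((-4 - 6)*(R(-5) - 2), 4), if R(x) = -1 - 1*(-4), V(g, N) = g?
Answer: -387/4 ≈ -96.750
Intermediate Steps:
R(x) = 3 (R(x) = -1 + 4 = 3)
s(O, F) = (13 + O)/(2*F) (s(O, F) = (O + 13)/(F + F) = (13 + O)/((2*F)) = (13 + O)*(1/(2*F)) = (13 + O)/(2*F))
(-139 - 119)*s((-4 - 6)*(R(-5) - 2), 4) = (-139 - 119)*((½)*(13 + (-4 - 6)*(3 - 2))/4) = -129*(13 - 10*1)/4 = -129*(13 - 10)/4 = -129*3/4 = -258*3/8 = -387/4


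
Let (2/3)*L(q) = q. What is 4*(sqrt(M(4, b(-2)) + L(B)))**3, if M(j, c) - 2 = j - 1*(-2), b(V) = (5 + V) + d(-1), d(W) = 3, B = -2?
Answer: 20*sqrt(5) ≈ 44.721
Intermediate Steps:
L(q) = 3*q/2
b(V) = 8 + V (b(V) = (5 + V) + 3 = 8 + V)
M(j, c) = 4 + j (M(j, c) = 2 + (j - 1*(-2)) = 2 + (j + 2) = 2 + (2 + j) = 4 + j)
4*(sqrt(M(4, b(-2)) + L(B)))**3 = 4*(sqrt((4 + 4) + (3/2)*(-2)))**3 = 4*(sqrt(8 - 3))**3 = 4*(sqrt(5))**3 = 4*(5*sqrt(5)) = 20*sqrt(5)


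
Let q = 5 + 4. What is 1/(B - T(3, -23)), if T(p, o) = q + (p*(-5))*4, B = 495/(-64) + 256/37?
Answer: 2368/118837 ≈ 0.019926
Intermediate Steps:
B = -1931/2368 (B = 495*(-1/64) + 256*(1/37) = -495/64 + 256/37 = -1931/2368 ≈ -0.81546)
q = 9
T(p, o) = 9 - 20*p (T(p, o) = 9 + (p*(-5))*4 = 9 - 5*p*4 = 9 - 20*p)
1/(B - T(3, -23)) = 1/(-1931/2368 - (9 - 20*3)) = 1/(-1931/2368 - (9 - 60)) = 1/(-1931/2368 - 1*(-51)) = 1/(-1931/2368 + 51) = 1/(118837/2368) = 2368/118837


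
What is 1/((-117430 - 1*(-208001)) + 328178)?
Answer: 1/418749 ≈ 2.3881e-6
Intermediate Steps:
1/((-117430 - 1*(-208001)) + 328178) = 1/((-117430 + 208001) + 328178) = 1/(90571 + 328178) = 1/418749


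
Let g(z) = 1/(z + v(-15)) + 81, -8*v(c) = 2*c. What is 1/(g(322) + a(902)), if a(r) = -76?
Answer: 1303/6519 ≈ 0.19988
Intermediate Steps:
v(c) = -c/4
g(z) = 81 + 1/(15/4 + z) (g(z) = 1/(z - ¼*(-15)) + 81 = 1/(z + 15/4) + 81 = 1/(15/4 + z) + 81 = 81 + 1/(15/4 + z))
1/(g(322) + a(902)) = 1/((1219 + 324*322)/(15 + 4*322) - 76) = 1/((1219 + 104328)/(15 + 1288) - 76) = 1/(105547/1303 - 76) = 1/(6519/1303) = 1303/6519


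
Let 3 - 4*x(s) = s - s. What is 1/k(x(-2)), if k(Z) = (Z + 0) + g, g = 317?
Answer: 4/1271 ≈ 0.0031471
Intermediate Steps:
x(s) = 3/4 (x(s) = 3/4 - (s - s)/4 = 3/4 - 1/4*0 = 3/4 + 0 = 3/4)
k(Z) = 317 + Z (k(Z) = (Z + 0) + 317 = Z + 317 = 317 + Z)
1/k(x(-2)) = 1/(317 + 3/4) = 1/(1271/4) = 4/1271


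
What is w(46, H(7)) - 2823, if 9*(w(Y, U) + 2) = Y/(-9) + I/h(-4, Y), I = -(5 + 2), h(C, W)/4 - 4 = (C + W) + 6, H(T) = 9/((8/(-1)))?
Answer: -47605231/16848 ≈ -2825.6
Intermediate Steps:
H(T) = -9/8 (H(T) = 9/((8*(-1))) = 9/(-8) = 9*(-1/8) = -9/8)
h(C, W) = 40 + 4*C + 4*W (h(C, W) = 16 + 4*((C + W) + 6) = 16 + 4*(6 + C + W) = 16 + (24 + 4*C + 4*W) = 40 + 4*C + 4*W)
I = -7 (I = -1*7 = -7)
w(Y, U) = -2 - 7/(9*(24 + 4*Y)) - Y/81 (w(Y, U) = -2 + (Y/(-9) - 7/(40 + 4*(-4) + 4*Y))/9 = -2 + (Y*(-1/9) - 7/(40 - 16 + 4*Y))/9 = -2 + (-Y/9 - 7/(24 + 4*Y))/9 = -2 + (-7/(24 + 4*Y) - Y/9)/9 = -2 + (-7/(9*(24 + 4*Y)) - Y/81) = -2 - 7/(9*(24 + 4*Y)) - Y/81)
w(46, H(7)) - 2823 = (-63 + 4*(-162 - 1*46)*(6 + 46))/(324*(6 + 46)) - 2823 = (1/324)*(-63 + 4*(-162 - 46)*52)/52 - 2823 = (1/324)*(1/52)*(-63 + 4*(-208)*52) - 2823 = (1/324)*(1/52)*(-63 - 43264) - 2823 = (1/324)*(1/52)*(-43327) - 2823 = -43327/16848 - 2823 = -47605231/16848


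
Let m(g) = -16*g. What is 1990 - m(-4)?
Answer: 1926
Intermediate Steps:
1990 - m(-4) = 1990 - (-16)*(-4) = 1990 - 1*64 = 1990 - 64 = 1926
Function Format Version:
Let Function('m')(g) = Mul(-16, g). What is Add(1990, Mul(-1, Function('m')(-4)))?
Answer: 1926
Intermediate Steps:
Add(1990, Mul(-1, Function('m')(-4))) = Add(1990, Mul(-1, Mul(-16, -4))) = Add(1990, Mul(-1, 64)) = Add(1990, -64) = 1926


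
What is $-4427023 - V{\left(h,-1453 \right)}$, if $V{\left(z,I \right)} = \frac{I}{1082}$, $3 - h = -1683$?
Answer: $- \frac{4790037433}{1082} \approx -4.427 \cdot 10^{6}$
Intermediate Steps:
$h = 1686$ ($h = 3 - -1683 = 3 + 1683 = 1686$)
$V{\left(z,I \right)} = \frac{I}{1082}$ ($V{\left(z,I \right)} = I \frac{1}{1082} = \frac{I}{1082}$)
$-4427023 - V{\left(h,-1453 \right)} = -4427023 - \frac{1}{1082} \left(-1453\right) = -4427023 - - \frac{1453}{1082} = -4427023 + \frac{1453}{1082} = - \frac{4790037433}{1082}$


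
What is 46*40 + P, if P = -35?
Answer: 1805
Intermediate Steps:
46*40 + P = 46*40 - 35 = 1840 - 35 = 1805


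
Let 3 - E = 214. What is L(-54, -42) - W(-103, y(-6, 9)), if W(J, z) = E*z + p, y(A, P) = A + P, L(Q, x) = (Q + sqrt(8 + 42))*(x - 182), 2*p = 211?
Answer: 25247/2 - 1120*sqrt(2) ≈ 11040.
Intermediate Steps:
p = 211/2 (p = (1/2)*211 = 211/2 ≈ 105.50)
L(Q, x) = (-182 + x)*(Q + 5*sqrt(2)) (L(Q, x) = (Q + sqrt(50))*(-182 + x) = (Q + 5*sqrt(2))*(-182 + x) = (-182 + x)*(Q + 5*sqrt(2)))
E = -211 (E = 3 - 1*214 = 3 - 214 = -211)
W(J, z) = 211/2 - 211*z (W(J, z) = -211*z + 211/2 = 211/2 - 211*z)
L(-54, -42) - W(-103, y(-6, 9)) = (-910*sqrt(2) - 182*(-54) - 54*(-42) + 5*(-42)*sqrt(2)) - (211/2 - 211*(-6 + 9)) = (-910*sqrt(2) + 9828 + 2268 - 210*sqrt(2)) - (211/2 - 211*3) = (12096 - 1120*sqrt(2)) - (211/2 - 633) = (12096 - 1120*sqrt(2)) - 1*(-1055/2) = (12096 - 1120*sqrt(2)) + 1055/2 = 25247/2 - 1120*sqrt(2)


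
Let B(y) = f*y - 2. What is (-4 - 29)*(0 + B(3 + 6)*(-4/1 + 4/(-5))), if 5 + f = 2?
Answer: -22968/5 ≈ -4593.6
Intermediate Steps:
f = -3 (f = -5 + 2 = -3)
B(y) = -2 - 3*y (B(y) = -3*y - 2 = -2 - 3*y)
(-4 - 29)*(0 + B(3 + 6)*(-4/1 + 4/(-5))) = (-4 - 29)*(0 + (-2 - 3*(3 + 6))*(-4/1 + 4/(-5))) = -33*(0 + (-2 - 3*9)*(-4*1 + 4*(-⅕))) = -33*(0 + (-2 - 27)*(-4 - ⅘)) = -33*(0 - 29*(-24/5)) = -33*(0 + 696/5) = -33*696/5 = -22968/5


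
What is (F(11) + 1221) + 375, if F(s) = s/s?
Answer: 1597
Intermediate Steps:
F(s) = 1
(F(11) + 1221) + 375 = (1 + 1221) + 375 = 1222 + 375 = 1597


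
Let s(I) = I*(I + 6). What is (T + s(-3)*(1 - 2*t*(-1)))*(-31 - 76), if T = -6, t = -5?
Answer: -8025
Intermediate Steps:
s(I) = I*(6 + I)
(T + s(-3)*(1 - 2*t*(-1)))*(-31 - 76) = (-6 + (-3*(6 - 3))*(1 - 2*(-5)*(-1)))*(-31 - 76) = (-6 + (-3*3)*(1 - (-10)*(-1)))*(-107) = (-6 - 9*(1 - 1*10))*(-107) = (-6 - 9*(1 - 10))*(-107) = (-6 - 9*(-9))*(-107) = (-6 + 81)*(-107) = 75*(-107) = -8025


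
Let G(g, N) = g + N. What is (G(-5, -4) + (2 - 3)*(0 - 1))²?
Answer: 64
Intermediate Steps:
G(g, N) = N + g
(G(-5, -4) + (2 - 3)*(0 - 1))² = ((-4 - 5) + (2 - 3)*(0 - 1))² = (-9 - 1*(-1))² = (-9 + 1)² = (-8)² = 64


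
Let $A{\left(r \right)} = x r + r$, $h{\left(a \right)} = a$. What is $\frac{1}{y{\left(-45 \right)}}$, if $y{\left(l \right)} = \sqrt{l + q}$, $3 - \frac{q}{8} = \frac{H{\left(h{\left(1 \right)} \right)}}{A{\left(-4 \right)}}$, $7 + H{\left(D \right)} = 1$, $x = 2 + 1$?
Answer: $- \frac{i \sqrt{6}}{12} \approx - 0.20412 i$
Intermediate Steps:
$x = 3$
$A{\left(r \right)} = 4 r$ ($A{\left(r \right)} = 3 r + r = 4 r$)
$H{\left(D \right)} = -6$ ($H{\left(D \right)} = -7 + 1 = -6$)
$q = 21$ ($q = 24 - 8 \left(- \frac{6}{4 \left(-4\right)}\right) = 24 - 8 \left(- \frac{6}{-16}\right) = 24 - 8 \left(\left(-6\right) \left(- \frac{1}{16}\right)\right) = 24 - 3 = 21$)
$y{\left(l \right)} = \sqrt{21 + l}$ ($y{\left(l \right)} = \sqrt{l + 21} = \sqrt{21 + l}$)
$\frac{1}{y{\left(-45 \right)}} = \frac{1}{\sqrt{21 - 45}} = \frac{1}{\sqrt{-24}} = \frac{1}{2 i \sqrt{6}} = - \frac{i \sqrt{6}}{12}$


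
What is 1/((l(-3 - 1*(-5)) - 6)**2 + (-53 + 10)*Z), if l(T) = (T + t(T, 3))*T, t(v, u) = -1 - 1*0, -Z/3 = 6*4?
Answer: 1/3112 ≈ 0.00032134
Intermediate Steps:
Z = -72 (Z = -18*4 = -3*24 = -72)
t(v, u) = -1 (t(v, u) = -1 + 0 = -1)
l(T) = T*(-1 + T) (l(T) = (T - 1)*T = (-1 + T)*T = T*(-1 + T))
1/((l(-3 - 1*(-5)) - 6)**2 + (-53 + 10)*Z) = 1/(((-3 - 1*(-5))*(-1 + (-3 - 1*(-5))) - 6)**2 + (-53 + 10)*(-72)) = 1/(((-3 + 5)*(-1 + (-3 + 5)) - 6)**2 - 43*(-72)) = 1/((2*(-1 + 2) - 6)**2 + 3096) = 1/((2*1 - 6)**2 + 3096) = 1/((2 - 6)**2 + 3096) = 1/((-4)**2 + 3096) = 1/(16 + 3096) = 1/3112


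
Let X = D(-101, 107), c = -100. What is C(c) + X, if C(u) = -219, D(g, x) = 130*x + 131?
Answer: 13822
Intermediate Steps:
D(g, x) = 131 + 130*x
X = 14041 (X = 131 + 130*107 = 131 + 13910 = 14041)
C(c) + X = -219 + 14041 = 13822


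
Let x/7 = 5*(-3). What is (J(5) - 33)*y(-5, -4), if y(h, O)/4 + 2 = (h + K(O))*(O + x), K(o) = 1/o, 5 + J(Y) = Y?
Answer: -75273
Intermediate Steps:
J(Y) = -5 + Y
x = -105 (x = 7*(5*(-3)) = 7*(-15) = -105)
y(h, O) = -8 + 4*(-105 + O)*(h + 1/O) (y(h, O) = -8 + 4*((h + 1/O)*(O - 105)) = -8 + 4*((h + 1/O)*(-105 + O)) = -8 + 4*((-105 + O)*(h + 1/O)) = -8 + 4*(-105 + O)*(h + 1/O))
(J(5) - 33)*y(-5, -4) = ((-5 + 5) - 33)*(-4 - 420*(-5) - 420/(-4) + 4*(-4)*(-5)) = (0 - 33)*(-4 + 2100 - 420*(-1/4) + 80) = -33*(-4 + 2100 + 105 + 80) = -33*2281 = -75273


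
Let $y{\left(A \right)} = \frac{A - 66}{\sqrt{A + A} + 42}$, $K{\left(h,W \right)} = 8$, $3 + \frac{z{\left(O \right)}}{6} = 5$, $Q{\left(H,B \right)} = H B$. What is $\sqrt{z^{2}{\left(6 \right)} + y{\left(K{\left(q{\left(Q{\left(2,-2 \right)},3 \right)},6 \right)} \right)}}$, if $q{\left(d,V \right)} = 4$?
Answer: $\frac{7 \sqrt{1541}}{23} \approx 11.947$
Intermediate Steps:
$Q{\left(H,B \right)} = B H$
$z{\left(O \right)} = 12$ ($z{\left(O \right)} = -18 + 6 \cdot 5 = -18 + 30 = 12$)
$y{\left(A \right)} = \frac{-66 + A}{42 + \sqrt{2} \sqrt{A}}$ ($y{\left(A \right)} = \frac{-66 + A}{\sqrt{2 A} + 42} = \frac{-66 + A}{\sqrt{2} \sqrt{A} + 42} = \frac{-66 + A}{42 + \sqrt{2} \sqrt{A}}$)
$\sqrt{z^{2}{\left(6 \right)} + y{\left(K{\left(q{\left(Q{\left(2,-2 \right)},3 \right)},6 \right)} \right)}} = \sqrt{12^{2} + \frac{-66 + 8}{42 + \sqrt{2} \sqrt{8}}} = \sqrt{144 + \frac{1}{42 + \sqrt{2} \cdot 2 \sqrt{2}} \left(-58\right)} = \sqrt{144 + \frac{1}{42 + 4} \left(-58\right)} = \sqrt{144 + \frac{1}{46} \left(-58\right)} = \sqrt{144 - \frac{29}{23}} = \sqrt{\frac{3283}{23}} = \frac{7 \sqrt{1541}}{23}$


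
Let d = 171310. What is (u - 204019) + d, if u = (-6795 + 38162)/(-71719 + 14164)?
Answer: -1882597862/57555 ≈ -32710.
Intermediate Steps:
u = -31367/57555 (u = 31367/(-57555) = 31367*(-1/57555) = -31367/57555 ≈ -0.54499)
(u - 204019) + d = (-31367/57555 - 204019) + 171310 = -11742344912/57555 + 171310 = -1882597862/57555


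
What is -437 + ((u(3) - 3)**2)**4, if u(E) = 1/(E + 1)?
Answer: 185719649/65536 ≈ 2833.9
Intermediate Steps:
u(E) = 1/(1 + E)
-437 + ((u(3) - 3)**2)**4 = -437 + ((1/(1 + 3) - 3)**2)**4 = -437 + ((1/4 - 3)**2)**4 = -437 + ((-11/4)**2)**4 = -437 + (121/16)**4 = -437 + 214358881/65536 = 185719649/65536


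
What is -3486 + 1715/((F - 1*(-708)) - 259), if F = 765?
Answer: -4230289/1214 ≈ -3484.6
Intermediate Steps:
-3486 + 1715/((F - 1*(-708)) - 259) = -3486 + 1715/((765 - 1*(-708)) - 259) = -3486 + 1715/((765 + 708) - 259) = -3486 + 1715/(1473 - 259) = -3486 + 1715/1214 = -4230289/1214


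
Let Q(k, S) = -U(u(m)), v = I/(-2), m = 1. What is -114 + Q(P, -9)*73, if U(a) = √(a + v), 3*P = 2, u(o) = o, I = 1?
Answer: -114 - 73*√2/2 ≈ -165.62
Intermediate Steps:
P = ⅔ (P = (⅓)*2 = ⅔ ≈ 0.66667)
v = -½ (v = 1/(-2) = 1*(-½) = -½ ≈ -0.50000)
U(a) = √(-½ + a) (U(a) = √(a - ½) = √(-½ + a))
Q(k, S) = -√2/2 (Q(k, S) = -√(-2 + 4*1)/2 = -√(-2 + 4)/2 = -√2/2)
-114 + Q(P, -9)*73 = -114 - √2/2*73 = -114 - 73*√2/2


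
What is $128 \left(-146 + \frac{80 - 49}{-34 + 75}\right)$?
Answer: $- \frac{762240}{41} \approx -18591.0$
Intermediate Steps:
$128 \left(-146 + \frac{80 - 49}{-34 + 75}\right) = 128 \left(-146 + \frac{31}{41}\right) = 128 \left(- \frac{5955}{41}\right) = - \frac{762240}{41}$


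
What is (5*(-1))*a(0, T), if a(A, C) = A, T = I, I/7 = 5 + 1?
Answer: 0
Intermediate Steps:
I = 42 (I = 7*(5 + 1) = 7*6 = 42)
T = 42
(5*(-1))*a(0, T) = (5*(-1))*0 = -5*0 = 0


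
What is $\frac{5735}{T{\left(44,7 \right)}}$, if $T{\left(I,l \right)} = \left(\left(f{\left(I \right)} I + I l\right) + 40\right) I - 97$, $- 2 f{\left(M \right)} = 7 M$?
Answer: $- \frac{5735}{282929} \approx -0.02027$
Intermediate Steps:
$f{\left(M \right)} = - \frac{7 M}{2}$
$T{\left(I,l \right)} = -97 + I \left(40 - \frac{7 I^{2}}{2} + I l\right)$ ($T{\left(I,l \right)} = \left(\left(- \frac{7 I}{2} I + I l\right) + 40\right) I - 97 = \left(\left(- \frac{7 I^{2}}{2} + I l\right) + 40\right) I - 97 = \left(40 - \frac{7 I^{2}}{2} + I l\right) I - 97 = I \left(40 - \frac{7 I^{2}}{2} + I l\right) - 97 = -97 + I \left(40 - \frac{7 I^{2}}{2} + I l\right)$)
$\frac{5735}{T{\left(44,7 \right)}} = \frac{5735}{-97 + 40 \cdot 44 - \frac{7 \cdot 44^{3}}{2} + 7 \cdot 44^{2}} = \frac{5735}{-97 + 1760 - 298144 + 7 \cdot 1936} = \frac{5735}{-97 + 1760 - 298144 + 13552} = \frac{5735}{-282929} = 5735 \left(- \frac{1}{282929}\right) = - \frac{5735}{282929}$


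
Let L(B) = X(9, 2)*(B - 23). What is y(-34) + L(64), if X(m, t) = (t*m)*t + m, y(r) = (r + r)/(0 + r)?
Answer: 1847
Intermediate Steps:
y(r) = 2 (y(r) = (2*r)/r = 2)
X(m, t) = m + m*t² (X(m, t) = (m*t)*t + m = m*t² + m = m + m*t²)
L(B) = -1035 + 45*B (L(B) = (9*(1 + 2²))*(B - 23) = (9*(1 + 4))*(-23 + B) = (9*5)*(-23 + B) = 45*(-23 + B) = -1035 + 45*B)
y(-34) + L(64) = 2 + (-1035 + 45*64) = 2 + (-1035 + 2880) = 2 + 1845 = 1847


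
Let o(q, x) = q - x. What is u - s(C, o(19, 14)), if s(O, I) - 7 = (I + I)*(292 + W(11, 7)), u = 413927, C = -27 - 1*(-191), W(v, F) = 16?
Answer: 410840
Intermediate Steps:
C = 164 (C = -27 + 191 = 164)
s(O, I) = 7 + 616*I (s(O, I) = 7 + (I + I)*(292 + 16) = 7 + (2*I)*308 = 7 + 616*I)
u - s(C, o(19, 14)) = 413927 - (7 + 616*(19 - 1*14)) = 413927 - (7 + 616*(19 - 14)) = 413927 - (7 + 616*5) = 413927 - (7 + 3080) = 413927 - 1*3087 = 413927 - 3087 = 410840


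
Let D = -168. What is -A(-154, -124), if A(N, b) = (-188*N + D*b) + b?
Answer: -49660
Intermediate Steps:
A(N, b) = -188*N - 167*b (A(N, b) = (-188*N - 168*b) + b = -188*N - 167*b)
-A(-154, -124) = -(-188*(-154) - 167*(-124)) = -(28952 + 20708) = -1*49660 = -49660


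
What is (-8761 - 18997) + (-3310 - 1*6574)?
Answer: -37642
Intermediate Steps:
(-8761 - 18997) + (-3310 - 1*6574) = -27758 + (-3310 - 6574) = -27758 - 9884 = -37642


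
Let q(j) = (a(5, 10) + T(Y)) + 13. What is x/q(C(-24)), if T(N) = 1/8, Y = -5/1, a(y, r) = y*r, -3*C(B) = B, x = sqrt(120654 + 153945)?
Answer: 24*sqrt(30511)/505 ≈ 8.3013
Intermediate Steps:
x = 3*sqrt(30511) (x = sqrt(274599) = 3*sqrt(30511) ≈ 524.02)
C(B) = -B/3
a(y, r) = r*y
Y = -5 (Y = -5*1 = -5)
T(N) = 1/8
q(j) = 505/8 (q(j) = (10*5 + 1/8) + 13 = (50 + 1/8) + 13 = 401/8 + 13 = 505/8)
x/q(C(-24)) = (3*sqrt(30511))/(505/8) = (3*sqrt(30511))*(8/505) = 24*sqrt(30511)/505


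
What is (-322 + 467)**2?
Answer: 21025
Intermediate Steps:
(-322 + 467)**2 = 145**2 = 21025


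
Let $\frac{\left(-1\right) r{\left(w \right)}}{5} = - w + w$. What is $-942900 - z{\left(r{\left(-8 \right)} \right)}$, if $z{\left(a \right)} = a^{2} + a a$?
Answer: $-942900$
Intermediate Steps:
$r{\left(w \right)} = 0$ ($r{\left(w \right)} = - 5 \left(- w + w\right) = \left(-5\right) 0 = 0$)
$z{\left(a \right)} = 2 a^{2}$ ($z{\left(a \right)} = a^{2} + a^{2} = 2 a^{2}$)
$-942900 - z{\left(r{\left(-8 \right)} \right)} = -942900 - 2 \cdot 0^{2} = -942900 - 2 \cdot 0 = -942900 - 0 = -942900 + 0 = -942900$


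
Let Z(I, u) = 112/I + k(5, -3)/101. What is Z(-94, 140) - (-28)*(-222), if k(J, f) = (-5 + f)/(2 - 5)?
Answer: -88538648/14241 ≈ -6217.2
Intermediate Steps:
k(J, f) = 5/3 - f/3 (k(J, f) = (-5 + f)/(-3) = (-5 + f)*(-⅓) = 5/3 - f/3)
Z(I, u) = 8/303 + 112/I (Z(I, u) = 112/I + (5/3 - ⅓*(-3))/101 = 112/I + (5/3 + 1)*(1/101) = 112/I + (8/3)*(1/101) = 112/I + 8/303 = 8/303 + 112/I)
Z(-94, 140) - (-28)*(-222) = (8/303 + 112/(-94)) - (-28)*(-222) = (8/303 + 112*(-1/94)) - 1*6216 = (8/303 - 56/47) - 6216 = -16592/14241 - 6216 = -88538648/14241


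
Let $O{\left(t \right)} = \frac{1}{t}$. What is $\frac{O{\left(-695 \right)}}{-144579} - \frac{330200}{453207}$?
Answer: $- \frac{3686587741977}{5059925480315} \approx -0.72859$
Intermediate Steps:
$\frac{O{\left(-695 \right)}}{-144579} - \frac{330200}{453207} = \frac{1}{\left(-695\right) \left(-144579\right)} - \frac{330200}{453207} = \left(- \frac{1}{695}\right) \left(- \frac{1}{144579}\right) - \frac{330200}{453207} = \frac{1}{100482405} - \frac{330200}{453207} = - \frac{3686587741977}{5059925480315}$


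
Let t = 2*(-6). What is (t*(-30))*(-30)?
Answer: -10800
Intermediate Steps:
t = -12
(t*(-30))*(-30) = -12*(-30)*(-30) = 360*(-30) = -10800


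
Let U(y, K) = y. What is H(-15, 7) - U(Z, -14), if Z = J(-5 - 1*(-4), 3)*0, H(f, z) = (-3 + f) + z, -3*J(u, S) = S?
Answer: -11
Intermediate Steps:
J(u, S) = -S/3
H(f, z) = -3 + f + z
Z = 0 (Z = -⅓*3*0 = -1*0 = 0)
H(-15, 7) - U(Z, -14) = (-3 - 15 + 7) - 1*0 = -11 + 0 = -11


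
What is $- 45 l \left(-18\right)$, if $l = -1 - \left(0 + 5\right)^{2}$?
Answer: $-21060$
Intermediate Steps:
$l = -26$ ($l = -1 - 5^{2} = -1 - 25 = -26$)
$- 45 l \left(-18\right) = \left(-45\right) \left(-26\right) \left(-18\right) = 1170 \left(-18\right) = -21060$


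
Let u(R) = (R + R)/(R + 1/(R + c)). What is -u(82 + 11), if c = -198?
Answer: -9765/4882 ≈ -2.0002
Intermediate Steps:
u(R) = 2*R/(R + 1/(-198 + R)) (u(R) = (R + R)/(R + 1/(R - 198)) = (2*R)/(R + 1/(-198 + R)) = 2*R/(R + 1/(-198 + R)))
-u(82 + 11) = -2*(82 + 11)*(-198 + (82 + 11))/(1 + (82 + 11)² - 198*(82 + 11)) = -2*93*(-198 + 93)/(1 + 93² - 198*93) = -2*93*(-105)/(1 + 8649 - 18414) = -2*93*(-105)/(-9764) = -2*93*(-1)*(-105)/9764 = -1*9765/4882 = -9765/4882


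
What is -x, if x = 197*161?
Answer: -31717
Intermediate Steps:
x = 31717
-x = -1*31717 = -31717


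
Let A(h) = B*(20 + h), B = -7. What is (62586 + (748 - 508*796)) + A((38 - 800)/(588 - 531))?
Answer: -6480528/19 ≈ -3.4108e+5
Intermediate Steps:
A(h) = -140 - 7*h (A(h) = -7*(20 + h) = -140 - 7*h)
(62586 + (748 - 508*796)) + A((38 - 800)/(588 - 531)) = (62586 + (748 - 508*796)) + (-140 - 7*(38 - 800)/(588 - 531)) = (62586 + (748 - 404368)) + (-140 - (-5334)/57) = (62586 - 403620) + (-140 - (-5334)/57) = -341034 + (-140 - 7*(-254/19)) = -341034 + (-140 + 1778/19) = -341034 - 882/19 = -6480528/19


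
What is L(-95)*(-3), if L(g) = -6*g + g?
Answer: -1425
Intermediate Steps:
L(g) = -5*g
L(-95)*(-3) = -5*(-95)*(-3) = 475*(-3) = -1425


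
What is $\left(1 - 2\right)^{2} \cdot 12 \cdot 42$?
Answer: $504$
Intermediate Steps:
$\left(1 - 2\right)^{2} \cdot 12 \cdot 42 = \left(-1\right)^{2} \cdot 12 \cdot 42 = 1 \cdot 12 \cdot 42 = 12 \cdot 42 = 504$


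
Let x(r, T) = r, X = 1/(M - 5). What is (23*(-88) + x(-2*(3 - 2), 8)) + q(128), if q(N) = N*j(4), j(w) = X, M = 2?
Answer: -6206/3 ≈ -2068.7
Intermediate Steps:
X = -⅓ (X = 1/(2 - 5) = 1/(-3) = -⅓ ≈ -0.33333)
j(w) = -⅓
q(N) = -N/3 (q(N) = N*(-⅓) = -N/3)
(23*(-88) + x(-2*(3 - 2), 8)) + q(128) = (23*(-88) - 2*(3 - 2)) - ⅓*128 = (-2024 - 2*1) - 128/3 = (-2024 - 2) - 128/3 = -2026 - 128/3 = -6206/3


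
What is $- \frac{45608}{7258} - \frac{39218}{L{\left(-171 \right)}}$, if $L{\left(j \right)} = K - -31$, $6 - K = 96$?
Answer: $\frac{140976686}{214111} \approx 658.43$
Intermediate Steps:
$K = -90$ ($K = 6 - 96 = -90$)
$L{\left(j \right)} = -59$ ($L{\left(j \right)} = -90 - -31 = -90 + 31 = -59$)
$- \frac{45608}{7258} - \frac{39218}{L{\left(-171 \right)}} = - \frac{45608}{7258} - \frac{39218}{-59} = \left(-45608\right) \frac{1}{7258} - - \frac{39218}{59} = - \frac{22804}{3629} + \frac{39218}{59} = \frac{140976686}{214111}$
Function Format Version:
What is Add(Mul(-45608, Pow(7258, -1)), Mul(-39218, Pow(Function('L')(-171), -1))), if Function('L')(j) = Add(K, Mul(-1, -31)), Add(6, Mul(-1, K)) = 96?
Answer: Rational(140976686, 214111) ≈ 658.43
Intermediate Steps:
K = -90 (K = Add(6, Mul(-1, 96)) = Add(6, -96) = -90)
Function('L')(j) = -59 (Function('L')(j) = Add(-90, Mul(-1, -31)) = Add(-90, 31) = -59)
Add(Mul(-45608, Pow(7258, -1)), Mul(-39218, Pow(Function('L')(-171), -1))) = Add(Mul(-45608, Pow(7258, -1)), Mul(-39218, Pow(-59, -1))) = Add(Mul(-45608, Rational(1, 7258)), Mul(-39218, Rational(-1, 59))) = Add(Rational(-22804, 3629), Rational(39218, 59)) = Rational(140976686, 214111)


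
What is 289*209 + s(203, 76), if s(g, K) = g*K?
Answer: 75829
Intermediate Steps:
s(g, K) = K*g
289*209 + s(203, 76) = 289*209 + 76*203 = 60401 + 15428 = 75829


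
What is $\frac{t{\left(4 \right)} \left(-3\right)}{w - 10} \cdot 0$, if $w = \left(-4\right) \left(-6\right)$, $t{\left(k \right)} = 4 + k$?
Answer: $0$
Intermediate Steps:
$w = 24$
$\frac{t{\left(4 \right)} \left(-3\right)}{w - 10} \cdot 0 = \frac{\left(4 + 4\right) \left(-3\right)}{24 - 10} \cdot 0 = \frac{8 \left(-3\right)}{14} \cdot 0 = \left(-24\right) \frac{1}{14} \cdot 0 = \left(- \frac{12}{7}\right) 0 = 0$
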